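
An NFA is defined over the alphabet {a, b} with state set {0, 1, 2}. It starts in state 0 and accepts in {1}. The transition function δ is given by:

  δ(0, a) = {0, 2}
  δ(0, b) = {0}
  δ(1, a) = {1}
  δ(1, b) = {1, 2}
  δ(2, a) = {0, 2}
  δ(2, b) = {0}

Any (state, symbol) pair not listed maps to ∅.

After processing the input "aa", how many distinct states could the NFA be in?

Start in {0}.
Read 'a': 0→{0, 2}; now {0, 2}.
Read 'a': 0→{0, 2}, 2→{0, 2}; now {0, 2}.
That set has 2 states.

2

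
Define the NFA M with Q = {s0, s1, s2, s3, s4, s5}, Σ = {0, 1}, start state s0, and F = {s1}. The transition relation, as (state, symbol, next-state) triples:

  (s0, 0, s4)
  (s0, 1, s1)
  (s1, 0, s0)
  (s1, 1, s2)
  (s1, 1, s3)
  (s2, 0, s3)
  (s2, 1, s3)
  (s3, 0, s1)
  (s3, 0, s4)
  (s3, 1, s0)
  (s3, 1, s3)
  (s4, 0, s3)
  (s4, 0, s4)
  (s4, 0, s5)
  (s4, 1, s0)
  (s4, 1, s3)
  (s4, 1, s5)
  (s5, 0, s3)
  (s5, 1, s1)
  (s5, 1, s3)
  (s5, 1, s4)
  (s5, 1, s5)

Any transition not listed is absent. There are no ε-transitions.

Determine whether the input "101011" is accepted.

Start in {s0}.
Read '1': {s0} → {s1}.
Read '0': {s1} → {s0}.
Read '1': {s0} → {s1}.
Read '0': {s1} → {s0}.
Read '1': {s0} → {s1}.
Read '1': {s1} → {s2, s3}.
The final set {s2, s3} contains no accepting state.

No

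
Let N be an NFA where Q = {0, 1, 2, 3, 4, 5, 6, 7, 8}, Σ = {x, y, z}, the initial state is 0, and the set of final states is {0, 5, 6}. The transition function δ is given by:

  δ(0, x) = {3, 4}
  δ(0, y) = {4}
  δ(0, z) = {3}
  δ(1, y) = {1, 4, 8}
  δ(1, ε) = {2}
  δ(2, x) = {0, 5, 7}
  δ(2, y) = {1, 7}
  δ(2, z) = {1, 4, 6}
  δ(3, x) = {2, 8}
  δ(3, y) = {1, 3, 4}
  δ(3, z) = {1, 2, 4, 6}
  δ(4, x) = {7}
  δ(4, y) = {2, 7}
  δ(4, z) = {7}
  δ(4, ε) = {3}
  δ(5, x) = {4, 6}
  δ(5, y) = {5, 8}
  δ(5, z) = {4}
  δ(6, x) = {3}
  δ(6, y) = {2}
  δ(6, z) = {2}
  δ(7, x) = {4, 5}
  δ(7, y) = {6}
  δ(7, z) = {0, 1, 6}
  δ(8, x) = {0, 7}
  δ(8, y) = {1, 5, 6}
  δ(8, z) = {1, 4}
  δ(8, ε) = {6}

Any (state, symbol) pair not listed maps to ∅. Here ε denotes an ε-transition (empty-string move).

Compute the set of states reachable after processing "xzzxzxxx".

Start in {0}.
Read 'x': {0} → {3, 4}.
Read 'z': {3, 4} → {1, 2, 3, 4, 6, 7}.
Read 'z': {1, 2, 3, 4, 6, 7} → {0, 1, 2, 3, 4, 6, 7}.
Read 'x': {0, 1, 2, 3, 4, 6, 7} → {0, 2, 3, 4, 5, 6, 7, 8}.
Read 'z': {0, 2, 3, 4, 5, 6, 7, 8} → {0, 1, 2, 3, 4, 6, 7}.
Read 'x': {0, 1, 2, 3, 4, 6, 7} → {0, 2, 3, 4, 5, 6, 7, 8}.
Read 'x': {0, 2, 3, 4, 5, 6, 7, 8} → {0, 2, 3, 4, 5, 6, 7, 8}.
Read 'x': {0, 2, 3, 4, 5, 6, 7, 8} → {0, 2, 3, 4, 5, 6, 7, 8}.

{0, 2, 3, 4, 5, 6, 7, 8}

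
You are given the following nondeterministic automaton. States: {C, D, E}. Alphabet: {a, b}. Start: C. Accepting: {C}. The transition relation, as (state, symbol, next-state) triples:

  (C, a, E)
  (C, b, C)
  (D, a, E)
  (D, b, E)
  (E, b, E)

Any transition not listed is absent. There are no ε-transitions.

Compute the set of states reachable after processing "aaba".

∅

Start in {C}.
Read 'a': {C} → {E}.
Read 'a': {E} → ∅.
The set is empty and remains empty for the remaining 2 symbols.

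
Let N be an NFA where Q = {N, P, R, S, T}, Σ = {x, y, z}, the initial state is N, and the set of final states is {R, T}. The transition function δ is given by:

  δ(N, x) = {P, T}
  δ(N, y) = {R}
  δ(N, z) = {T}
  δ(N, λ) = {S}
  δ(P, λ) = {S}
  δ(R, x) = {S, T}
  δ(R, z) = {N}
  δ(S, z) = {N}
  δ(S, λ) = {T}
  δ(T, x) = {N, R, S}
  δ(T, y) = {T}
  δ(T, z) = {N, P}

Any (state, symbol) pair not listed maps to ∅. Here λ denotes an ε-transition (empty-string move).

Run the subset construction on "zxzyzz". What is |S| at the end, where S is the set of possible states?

Start: ε-closure({N}) = {N, S, T}.
Read 'z': N→{T}, S→{N}, T→{N, P}; union {N, P, T}; ε-closure = {N, P, S, T}.
Read 'x': N→{P, T}, P→∅, S→∅, T→{N, R, S}; now {N, P, R, S, T}.
Read 'z': N→{T}, P→∅, R→{N}, S→{N}, T→{N, P}; union {N, P, T}; ε-closure = {N, P, S, T}.
Read 'y': N→{R}, P→∅, S→∅, T→{T}; now {R, T}.
Read 'z': R→{N}, T→{N, P}; union {N, P}; ε-closure = {N, P, S, T}.
Read 'z': N→{T}, P→∅, S→{N}, T→{N, P}; union {N, P, T}; ε-closure = {N, P, S, T}.
That set has 4 states.

4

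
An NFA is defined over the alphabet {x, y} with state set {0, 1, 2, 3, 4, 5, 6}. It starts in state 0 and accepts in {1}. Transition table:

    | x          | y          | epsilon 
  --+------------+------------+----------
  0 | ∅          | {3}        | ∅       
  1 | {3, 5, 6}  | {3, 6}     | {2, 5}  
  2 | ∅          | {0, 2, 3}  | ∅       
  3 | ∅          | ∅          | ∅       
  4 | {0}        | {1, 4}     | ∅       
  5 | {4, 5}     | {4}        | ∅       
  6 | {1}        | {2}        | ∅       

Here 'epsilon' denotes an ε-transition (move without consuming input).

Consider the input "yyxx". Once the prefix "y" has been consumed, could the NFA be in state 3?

Start in {0}.
Read 'y': {0} → {3}.
State 3 is in {3}.

Yes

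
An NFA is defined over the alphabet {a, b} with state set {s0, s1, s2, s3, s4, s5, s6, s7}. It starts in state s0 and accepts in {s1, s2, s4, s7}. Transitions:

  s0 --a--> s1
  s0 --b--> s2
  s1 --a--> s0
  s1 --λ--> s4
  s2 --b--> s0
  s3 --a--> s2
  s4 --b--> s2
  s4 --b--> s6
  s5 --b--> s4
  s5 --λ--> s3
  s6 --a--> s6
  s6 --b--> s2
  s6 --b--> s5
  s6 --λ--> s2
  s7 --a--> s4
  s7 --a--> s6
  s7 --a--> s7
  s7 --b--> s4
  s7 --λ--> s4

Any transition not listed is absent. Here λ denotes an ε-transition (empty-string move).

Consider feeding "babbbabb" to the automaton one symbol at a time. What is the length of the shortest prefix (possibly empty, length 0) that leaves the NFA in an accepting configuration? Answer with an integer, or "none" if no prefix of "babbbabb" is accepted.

Start in {s0}.
Read 'b': {s0} → {s2}.
None of the earlier sets intersect F, but {s2} does.

1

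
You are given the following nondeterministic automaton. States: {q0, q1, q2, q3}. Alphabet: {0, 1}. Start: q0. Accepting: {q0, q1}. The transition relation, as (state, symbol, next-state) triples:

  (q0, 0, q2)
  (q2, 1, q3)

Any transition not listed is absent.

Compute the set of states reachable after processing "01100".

∅

Start in {q0}.
Read '0': {q0} → {q2}.
Read '1': {q2} → {q3}.
Read '1': {q3} → ∅.
The set is empty and remains empty for the remaining 2 symbols.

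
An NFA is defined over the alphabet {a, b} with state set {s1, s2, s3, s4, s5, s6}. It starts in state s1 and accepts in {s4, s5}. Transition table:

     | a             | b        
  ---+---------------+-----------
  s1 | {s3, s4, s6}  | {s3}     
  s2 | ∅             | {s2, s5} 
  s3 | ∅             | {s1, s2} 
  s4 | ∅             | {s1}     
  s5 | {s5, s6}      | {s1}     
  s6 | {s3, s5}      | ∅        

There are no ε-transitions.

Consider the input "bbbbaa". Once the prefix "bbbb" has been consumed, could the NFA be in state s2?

Yes

Start in {s1}.
Read 'b': {s1} → {s3}.
Read 'b': {s3} → {s1, s2}.
Read 'b': {s1, s2} → {s2, s3, s5}.
Read 'b': {s2, s3, s5} → {s1, s2, s5}.
State s2 is in {s1, s2, s5}.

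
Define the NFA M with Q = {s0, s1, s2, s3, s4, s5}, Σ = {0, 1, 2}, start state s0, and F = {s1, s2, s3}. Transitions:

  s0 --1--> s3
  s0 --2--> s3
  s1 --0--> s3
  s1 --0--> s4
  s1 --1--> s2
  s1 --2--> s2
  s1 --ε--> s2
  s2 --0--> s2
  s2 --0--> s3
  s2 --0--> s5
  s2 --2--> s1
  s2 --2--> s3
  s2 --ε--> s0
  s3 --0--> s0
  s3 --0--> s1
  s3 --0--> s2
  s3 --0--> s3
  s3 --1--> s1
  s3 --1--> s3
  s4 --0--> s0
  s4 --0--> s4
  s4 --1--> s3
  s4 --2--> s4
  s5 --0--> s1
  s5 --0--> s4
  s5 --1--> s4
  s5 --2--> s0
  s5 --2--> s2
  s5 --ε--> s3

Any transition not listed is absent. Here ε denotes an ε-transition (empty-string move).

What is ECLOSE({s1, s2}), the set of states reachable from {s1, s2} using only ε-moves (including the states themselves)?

Begin with {s1, s2}.
ε-move s2 → s0; add s0.

{s0, s1, s2}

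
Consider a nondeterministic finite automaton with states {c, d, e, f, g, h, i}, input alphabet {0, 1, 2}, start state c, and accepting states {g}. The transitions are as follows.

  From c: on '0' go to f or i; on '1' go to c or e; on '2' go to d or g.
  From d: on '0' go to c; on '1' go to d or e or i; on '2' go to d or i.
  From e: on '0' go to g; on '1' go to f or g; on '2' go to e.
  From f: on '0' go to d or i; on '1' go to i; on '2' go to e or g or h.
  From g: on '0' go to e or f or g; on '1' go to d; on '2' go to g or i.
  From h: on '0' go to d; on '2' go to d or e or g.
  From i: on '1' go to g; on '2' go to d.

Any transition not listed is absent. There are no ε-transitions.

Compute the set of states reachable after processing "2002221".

Start in {c}.
Read '2': c→{d, g}; now {d, g}.
Read '0': d→{c}, g→{e, f, g}; now {c, e, f, g}.
Read '0': c→{f, i}, e→{g}, f→{d, i}, g→{e, f, g}; now {d, e, f, g, i}.
Read '2': d→{d, i}, e→{e}, f→{e, g, h}, g→{g, i}, i→{d}; now {d, e, g, h, i}.
Read '2': d→{d, i}, e→{e}, g→{g, i}, h→{d, e, g}, i→{d}; now {d, e, g, i}.
Read '2': d→{d, i}, e→{e}, g→{g, i}, i→{d}; now {d, e, g, i}.
Read '1': d→{d, e, i}, e→{f, g}, g→{d}, i→{g}; now {d, e, f, g, i}.

{d, e, f, g, i}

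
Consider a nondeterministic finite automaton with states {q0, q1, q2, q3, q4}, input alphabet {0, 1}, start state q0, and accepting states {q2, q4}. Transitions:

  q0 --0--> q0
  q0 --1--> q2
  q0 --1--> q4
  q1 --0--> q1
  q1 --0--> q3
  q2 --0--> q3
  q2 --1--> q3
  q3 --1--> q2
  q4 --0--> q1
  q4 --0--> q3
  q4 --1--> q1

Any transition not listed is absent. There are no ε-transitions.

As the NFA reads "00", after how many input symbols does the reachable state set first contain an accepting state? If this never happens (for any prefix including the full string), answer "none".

Start in {q0}.
Read '0': {q0} → {q0}.
Read '0': {q0} → {q0}.
No reachable set along the way intersects F.

none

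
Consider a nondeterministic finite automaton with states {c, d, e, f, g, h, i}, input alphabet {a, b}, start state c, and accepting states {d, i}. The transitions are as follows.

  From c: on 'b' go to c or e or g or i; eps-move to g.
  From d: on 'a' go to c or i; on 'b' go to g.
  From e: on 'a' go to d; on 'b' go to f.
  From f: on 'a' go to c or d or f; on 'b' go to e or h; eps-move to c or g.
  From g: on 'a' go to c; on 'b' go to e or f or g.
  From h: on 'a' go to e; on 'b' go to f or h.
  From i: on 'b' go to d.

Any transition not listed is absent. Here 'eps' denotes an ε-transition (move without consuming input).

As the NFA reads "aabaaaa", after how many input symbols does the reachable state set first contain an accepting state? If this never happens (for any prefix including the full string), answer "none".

Start: ε-closure({c}) = {c, g}.
Read 'a': {c, g} → {c, g}.
Read 'a': {c, g} → {c, g}.
Read 'b': {c, g} → {c, e, f, g, i}.
None of the earlier sets intersect F, but {c, e, f, g, i} does.

3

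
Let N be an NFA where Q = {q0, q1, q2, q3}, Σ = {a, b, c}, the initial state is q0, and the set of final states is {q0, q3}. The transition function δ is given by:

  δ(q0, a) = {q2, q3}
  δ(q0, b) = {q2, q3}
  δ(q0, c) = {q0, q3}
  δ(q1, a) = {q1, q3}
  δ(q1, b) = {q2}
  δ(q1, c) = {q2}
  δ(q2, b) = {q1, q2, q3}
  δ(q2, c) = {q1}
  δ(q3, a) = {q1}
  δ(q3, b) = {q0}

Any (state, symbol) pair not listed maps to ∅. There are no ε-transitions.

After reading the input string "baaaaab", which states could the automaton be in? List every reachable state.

{q0, q2}

Start in {q0}.
Read 'b': q0→{q2, q3}; now {q2, q3}.
Read 'a': q2→∅, q3→{q1}; now {q1}.
Read 'a': q1→{q1, q3}; now {q1, q3}.
Read 'a': q1→{q1, q3}, q3→{q1}; now {q1, q3}.
Read 'a': q1→{q1, q3}, q3→{q1}; now {q1, q3}.
Read 'a': q1→{q1, q3}, q3→{q1}; now {q1, q3}.
Read 'b': q1→{q2}, q3→{q0}; now {q0, q2}.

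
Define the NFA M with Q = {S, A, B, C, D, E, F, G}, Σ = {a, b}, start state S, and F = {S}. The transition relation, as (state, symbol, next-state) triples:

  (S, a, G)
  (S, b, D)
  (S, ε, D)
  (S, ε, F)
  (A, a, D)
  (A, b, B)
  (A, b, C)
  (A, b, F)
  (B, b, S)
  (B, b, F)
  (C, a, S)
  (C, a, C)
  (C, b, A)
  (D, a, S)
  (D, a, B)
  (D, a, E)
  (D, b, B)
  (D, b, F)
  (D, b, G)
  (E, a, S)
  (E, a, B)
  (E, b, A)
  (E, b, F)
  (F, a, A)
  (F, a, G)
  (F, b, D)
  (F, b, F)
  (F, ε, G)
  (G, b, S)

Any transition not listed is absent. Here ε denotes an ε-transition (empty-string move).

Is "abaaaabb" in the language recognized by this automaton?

Yes

Start: ε-closure({S}) = {S, D, F, G}.
Read 'a': S→{G}, D→{S, B, E}, F→{A, G}, G→∅; union {S, A, B, E, G}; ε-closure = {S, A, B, D, E, F, G}.
Read 'b': S→{D}, A→{B, C, F}, B→{S, F}, D→{B, F, G}, E→{A, F}, F→{D, F}, G→{S}; now {S, A, B, C, D, F, G}.
Read 'a': S→{G}, A→{D}, B→∅, C→{S, C}, D→{S, B, E}, F→{A, G}, G→∅; union {S, A, B, C, D, E, G}; ε-closure = {S, A, B, C, D, E, F, G}.
Read 'a': S→{G}, A→{D}, B→∅, C→{S, C}, D→{S, B, E}, E→{S, B}, F→{A, G}, G→∅; union {S, A, B, C, D, E, G}; ε-closure = {S, A, B, C, D, E, F, G}.
Read 'a': S→{G}, A→{D}, B→∅, C→{S, C}, D→{S, B, E}, E→{S, B}, F→{A, G}, G→∅; union {S, A, B, C, D, E, G}; ε-closure = {S, A, B, C, D, E, F, G}.
Read 'a': S→{G}, A→{D}, B→∅, C→{S, C}, D→{S, B, E}, E→{S, B}, F→{A, G}, G→∅; union {S, A, B, C, D, E, G}; ε-closure = {S, A, B, C, D, E, F, G}.
Read 'b': S→{D}, A→{B, C, F}, B→{S, F}, C→{A}, D→{B, F, G}, E→{A, F}, F→{D, F}, G→{S}; now {S, A, B, C, D, F, G}.
Read 'b': S→{D}, A→{B, C, F}, B→{S, F}, C→{A}, D→{B, F, G}, F→{D, F}, G→{S}; now {S, A, B, C, D, F, G}.
The final set {S, A, B, C, D, F, G} contains the accepting state S.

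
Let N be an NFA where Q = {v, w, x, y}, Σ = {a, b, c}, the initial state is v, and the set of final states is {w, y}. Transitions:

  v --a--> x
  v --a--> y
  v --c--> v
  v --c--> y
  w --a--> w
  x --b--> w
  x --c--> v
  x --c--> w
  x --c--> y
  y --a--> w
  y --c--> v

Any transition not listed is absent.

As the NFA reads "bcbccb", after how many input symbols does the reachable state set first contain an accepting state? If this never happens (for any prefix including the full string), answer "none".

Start in {v}.
Read 'b': {v} → ∅.
The set is empty and remains empty for the remaining 5 symbols.
No reachable set along the way intersects F.

none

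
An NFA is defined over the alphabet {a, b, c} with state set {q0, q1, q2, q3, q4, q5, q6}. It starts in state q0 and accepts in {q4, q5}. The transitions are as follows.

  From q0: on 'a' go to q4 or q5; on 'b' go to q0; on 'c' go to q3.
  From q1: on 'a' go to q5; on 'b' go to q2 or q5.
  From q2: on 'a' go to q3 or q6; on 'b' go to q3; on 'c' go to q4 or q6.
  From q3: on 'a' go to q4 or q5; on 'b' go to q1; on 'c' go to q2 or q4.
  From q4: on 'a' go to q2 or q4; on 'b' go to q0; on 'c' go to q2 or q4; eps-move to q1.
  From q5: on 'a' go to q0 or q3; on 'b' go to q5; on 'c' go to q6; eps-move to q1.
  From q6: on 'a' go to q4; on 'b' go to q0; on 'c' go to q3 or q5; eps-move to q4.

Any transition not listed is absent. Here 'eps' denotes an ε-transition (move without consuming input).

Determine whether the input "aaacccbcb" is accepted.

Start in {q0}.
Read 'a': q0→{q4, q5}; union {q4, q5}; ε-closure = {q1, q4, q5}.
Read 'a': q1→{q5}, q4→{q2, q4}, q5→{q0, q3}; union {q0, q2, q3, q4, q5}; ε-closure = {q0, q1, q2, q3, q4, q5}.
Read 'a': q0→{q4, q5}, q1→{q5}, q2→{q3, q6}, q3→{q4, q5}, q4→{q2, q4}, q5→{q0, q3}; union {q0, q2, q3, q4, q5, q6}; ε-closure = {q0, q1, q2, q3, q4, q5, q6}.
Read 'c': q0→{q3}, q1→∅, q2→{q4, q6}, q3→{q2, q4}, q4→{q2, q4}, q5→{q6}, q6→{q3, q5}; union {q2, q3, q4, q5, q6}; ε-closure = {q1, q2, q3, q4, q5, q6}.
Read 'c': q1→∅, q2→{q4, q6}, q3→{q2, q4}, q4→{q2, q4}, q5→{q6}, q6→{q3, q5}; union {q2, q3, q4, q5, q6}; ε-closure = {q1, q2, q3, q4, q5, q6}.
Read 'c': q1→∅, q2→{q4, q6}, q3→{q2, q4}, q4→{q2, q4}, q5→{q6}, q6→{q3, q5}; union {q2, q3, q4, q5, q6}; ε-closure = {q1, q2, q3, q4, q5, q6}.
Read 'b': q1→{q2, q5}, q2→{q3}, q3→{q1}, q4→{q0}, q5→{q5}, q6→{q0}; now {q0, q1, q2, q3, q5}.
Read 'c': q0→{q3}, q1→∅, q2→{q4, q6}, q3→{q2, q4}, q5→{q6}; union {q2, q3, q4, q6}; ε-closure = {q1, q2, q3, q4, q6}.
Read 'b': q1→{q2, q5}, q2→{q3}, q3→{q1}, q4→{q0}, q6→{q0}; now {q0, q1, q2, q3, q5}.
The final set {q0, q1, q2, q3, q5} contains the accepting state q5.

Yes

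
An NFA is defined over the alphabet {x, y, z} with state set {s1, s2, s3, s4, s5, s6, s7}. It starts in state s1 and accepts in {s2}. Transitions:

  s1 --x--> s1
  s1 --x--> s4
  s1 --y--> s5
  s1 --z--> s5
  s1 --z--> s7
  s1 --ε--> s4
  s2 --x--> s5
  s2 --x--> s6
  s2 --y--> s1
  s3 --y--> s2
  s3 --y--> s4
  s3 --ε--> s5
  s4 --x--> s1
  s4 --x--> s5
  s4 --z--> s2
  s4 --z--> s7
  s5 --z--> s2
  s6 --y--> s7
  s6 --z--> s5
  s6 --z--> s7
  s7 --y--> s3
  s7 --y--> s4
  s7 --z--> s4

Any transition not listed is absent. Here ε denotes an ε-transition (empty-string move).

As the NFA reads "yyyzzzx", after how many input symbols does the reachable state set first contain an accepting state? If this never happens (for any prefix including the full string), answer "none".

Start: ε-closure({s1}) = {s1, s4}.
Read 'y': {s1, s4} → {s5}.
Read 'y': {s5} → ∅.
The set is empty and remains empty for the remaining 5 symbols.
No reachable set along the way intersects F.

none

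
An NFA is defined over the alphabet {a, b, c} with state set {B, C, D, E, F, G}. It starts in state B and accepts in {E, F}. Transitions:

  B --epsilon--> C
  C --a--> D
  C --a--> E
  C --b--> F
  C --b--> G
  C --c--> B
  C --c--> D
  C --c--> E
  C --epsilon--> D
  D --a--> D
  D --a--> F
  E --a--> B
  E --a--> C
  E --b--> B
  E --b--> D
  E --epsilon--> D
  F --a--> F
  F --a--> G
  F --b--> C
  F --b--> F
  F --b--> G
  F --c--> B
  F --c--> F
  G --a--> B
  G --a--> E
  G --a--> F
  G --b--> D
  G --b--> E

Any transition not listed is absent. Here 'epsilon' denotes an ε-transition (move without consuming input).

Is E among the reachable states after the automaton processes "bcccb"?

No

Start: ε-closure({B}) = {B, C, D}.
Read 'b': {B, C, D} → {F, G}.
Read 'c': {F, G} → {B, C, D, F}.
Read 'c': {B, C, D, F} → {B, C, D, E, F}.
Read 'c': {B, C, D, E, F} → {B, C, D, E, F}.
Read 'b': {B, C, D, E, F} → {B, C, D, F, G}.
State E is not in {B, C, D, F, G}.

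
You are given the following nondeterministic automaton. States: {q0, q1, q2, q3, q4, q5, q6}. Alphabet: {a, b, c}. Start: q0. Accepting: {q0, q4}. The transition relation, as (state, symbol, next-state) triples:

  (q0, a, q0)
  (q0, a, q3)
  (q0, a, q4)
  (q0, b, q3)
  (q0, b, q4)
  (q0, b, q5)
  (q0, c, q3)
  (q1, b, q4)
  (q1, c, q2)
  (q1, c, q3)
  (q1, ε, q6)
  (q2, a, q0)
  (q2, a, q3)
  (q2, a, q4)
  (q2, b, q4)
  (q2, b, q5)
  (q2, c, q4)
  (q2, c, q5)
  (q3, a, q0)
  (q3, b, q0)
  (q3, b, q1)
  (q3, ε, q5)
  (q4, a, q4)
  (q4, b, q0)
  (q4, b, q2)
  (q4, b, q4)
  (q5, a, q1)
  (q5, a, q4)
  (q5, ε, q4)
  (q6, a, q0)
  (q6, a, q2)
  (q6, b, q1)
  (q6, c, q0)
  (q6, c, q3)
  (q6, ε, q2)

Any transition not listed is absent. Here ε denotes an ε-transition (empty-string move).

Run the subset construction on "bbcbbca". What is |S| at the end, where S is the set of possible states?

7

Start in {q0}.
Read 'b': q0→{q3, q4, q5}; now {q3, q4, q5}.
Read 'b': q3→{q0, q1}, q4→{q0, q2, q4}, q5→∅; union {q0, q1, q2, q4}; ε-closure = {q0, q1, q2, q4, q6}.
Read 'c': q0→{q3}, q1→{q2, q3}, q2→{q4, q5}, q4→∅, q6→{q0, q3}; now {q0, q2, q3, q4, q5}.
Read 'b': q0→{q3, q4, q5}, q2→{q4, q5}, q3→{q0, q1}, q4→{q0, q2, q4}, q5→∅; union {q0, q1, q2, q3, q4, q5}; ε-closure = {q0, q1, q2, q3, q4, q5, q6}.
Read 'b': q0→{q3, q4, q5}, q1→{q4}, q2→{q4, q5}, q3→{q0, q1}, q4→{q0, q2, q4}, q5→∅, q6→{q1}; union {q0, q1, q2, q3, q4, q5}; ε-closure = {q0, q1, q2, q3, q4, q5, q6}.
Read 'c': q0→{q3}, q1→{q2, q3}, q2→{q4, q5}, q3→∅, q4→∅, q5→∅, q6→{q0, q3}; now {q0, q2, q3, q4, q5}.
Read 'a': q0→{q0, q3, q4}, q2→{q0, q3, q4}, q3→{q0}, q4→{q4}, q5→{q1, q4}; union {q0, q1, q3, q4}; ε-closure = {q0, q1, q2, q3, q4, q5, q6}.
That set has 7 states.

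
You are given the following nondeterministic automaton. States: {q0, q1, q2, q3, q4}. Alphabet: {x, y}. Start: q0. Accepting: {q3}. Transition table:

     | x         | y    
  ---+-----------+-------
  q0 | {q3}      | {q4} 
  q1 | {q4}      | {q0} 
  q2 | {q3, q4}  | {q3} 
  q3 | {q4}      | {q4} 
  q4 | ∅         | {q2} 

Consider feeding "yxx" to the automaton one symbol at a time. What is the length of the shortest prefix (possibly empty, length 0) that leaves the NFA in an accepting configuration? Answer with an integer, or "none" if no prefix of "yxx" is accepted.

Start in {q0}.
Read 'y': {q0} → {q4}.
Read 'x': {q4} → ∅.
The set is empty and remains empty for the remaining 1 symbol.
No reachable set along the way intersects F.

none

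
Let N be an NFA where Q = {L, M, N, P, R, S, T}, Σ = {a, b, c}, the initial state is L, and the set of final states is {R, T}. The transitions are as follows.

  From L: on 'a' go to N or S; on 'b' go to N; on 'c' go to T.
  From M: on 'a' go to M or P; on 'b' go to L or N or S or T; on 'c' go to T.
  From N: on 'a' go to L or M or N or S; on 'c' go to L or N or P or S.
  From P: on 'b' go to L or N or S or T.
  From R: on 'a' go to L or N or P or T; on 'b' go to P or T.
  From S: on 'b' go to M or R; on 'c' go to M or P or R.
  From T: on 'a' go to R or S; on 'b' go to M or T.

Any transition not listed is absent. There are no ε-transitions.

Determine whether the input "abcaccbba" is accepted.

Start in {L}.
Read 'a': {L} → {N, S}.
Read 'b': {N, S} → {M, R}.
Read 'c': {M, R} → {T}.
Read 'a': {T} → {R, S}.
Read 'c': {R, S} → {M, P, R}.
Read 'c': {M, P, R} → {T}.
Read 'b': {T} → {M, T}.
Read 'b': {M, T} → {L, M, N, S, T}.
Read 'a': {L, M, N, S, T} → {L, M, N, P, R, S}.
The final set {L, M, N, P, R, S} contains the accepting state R.

Yes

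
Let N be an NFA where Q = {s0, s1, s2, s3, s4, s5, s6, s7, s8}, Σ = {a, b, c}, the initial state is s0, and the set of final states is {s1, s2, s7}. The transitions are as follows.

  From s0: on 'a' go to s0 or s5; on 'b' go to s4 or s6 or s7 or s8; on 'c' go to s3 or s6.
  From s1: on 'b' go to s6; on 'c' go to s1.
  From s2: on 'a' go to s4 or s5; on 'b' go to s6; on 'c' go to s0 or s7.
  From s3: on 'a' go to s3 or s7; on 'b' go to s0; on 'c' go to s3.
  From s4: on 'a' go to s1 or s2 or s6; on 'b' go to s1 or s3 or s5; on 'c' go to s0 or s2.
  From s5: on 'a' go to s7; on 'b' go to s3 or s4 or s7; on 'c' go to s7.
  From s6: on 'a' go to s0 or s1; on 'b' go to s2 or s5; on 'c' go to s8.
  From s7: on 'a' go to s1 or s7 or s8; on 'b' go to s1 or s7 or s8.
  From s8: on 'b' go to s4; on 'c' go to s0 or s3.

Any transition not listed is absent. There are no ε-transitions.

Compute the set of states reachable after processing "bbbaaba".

{s0, s1, s2, s3, s5, s6, s7, s8}

Start in {s0}.
Read 'b': s0→{s4, s6, s7, s8}; now {s4, s6, s7, s8}.
Read 'b': s4→{s1, s3, s5}, s6→{s2, s5}, s7→{s1, s7, s8}, s8→{s4}; now {s1, s2, s3, s4, s5, s7, s8}.
Read 'b': s1→{s6}, s2→{s6}, s3→{s0}, s4→{s1, s3, s5}, s5→{s3, s4, s7}, s7→{s1, s7, s8}, s8→{s4}; now {s0, s1, s3, s4, s5, s6, s7, s8}.
Read 'a': s0→{s0, s5}, s1→∅, s3→{s3, s7}, s4→{s1, s2, s6}, s5→{s7}, s6→{s0, s1}, s7→{s1, s7, s8}, s8→∅; now {s0, s1, s2, s3, s5, s6, s7, s8}.
Read 'a': s0→{s0, s5}, s1→∅, s2→{s4, s5}, s3→{s3, s7}, s5→{s7}, s6→{s0, s1}, s7→{s1, s7, s8}, s8→∅; now {s0, s1, s3, s4, s5, s7, s8}.
Read 'b': s0→{s4, s6, s7, s8}, s1→{s6}, s3→{s0}, s4→{s1, s3, s5}, s5→{s3, s4, s7}, s7→{s1, s7, s8}, s8→{s4}; now {s0, s1, s3, s4, s5, s6, s7, s8}.
Read 'a': s0→{s0, s5}, s1→∅, s3→{s3, s7}, s4→{s1, s2, s6}, s5→{s7}, s6→{s0, s1}, s7→{s1, s7, s8}, s8→∅; now {s0, s1, s2, s3, s5, s6, s7, s8}.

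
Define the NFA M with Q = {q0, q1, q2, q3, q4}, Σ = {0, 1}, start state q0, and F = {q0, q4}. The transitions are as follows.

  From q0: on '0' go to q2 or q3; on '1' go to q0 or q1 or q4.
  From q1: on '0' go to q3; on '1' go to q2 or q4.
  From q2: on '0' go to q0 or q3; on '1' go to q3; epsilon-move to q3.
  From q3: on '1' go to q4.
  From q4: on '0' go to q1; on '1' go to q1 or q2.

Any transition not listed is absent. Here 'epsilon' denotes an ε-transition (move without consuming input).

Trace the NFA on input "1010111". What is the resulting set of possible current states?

{q0, q1, q2, q3, q4}

Start in {q0}.
Read '1': q0→{q0, q1, q4}; now {q0, q1, q4}.
Read '0': q0→{q2, q3}, q1→{q3}, q4→{q1}; now {q1, q2, q3}.
Read '1': q1→{q2, q4}, q2→{q3}, q3→{q4}; now {q2, q3, q4}.
Read '0': q2→{q0, q3}, q3→∅, q4→{q1}; now {q0, q1, q3}.
Read '1': q0→{q0, q1, q4}, q1→{q2, q4}, q3→{q4}; union {q0, q1, q2, q4}; ε-closure = {q0, q1, q2, q3, q4}.
Read '1': q0→{q0, q1, q4}, q1→{q2, q4}, q2→{q3}, q3→{q4}, q4→{q1, q2}; now {q0, q1, q2, q3, q4}.
Read '1': q0→{q0, q1, q4}, q1→{q2, q4}, q2→{q3}, q3→{q4}, q4→{q1, q2}; now {q0, q1, q2, q3, q4}.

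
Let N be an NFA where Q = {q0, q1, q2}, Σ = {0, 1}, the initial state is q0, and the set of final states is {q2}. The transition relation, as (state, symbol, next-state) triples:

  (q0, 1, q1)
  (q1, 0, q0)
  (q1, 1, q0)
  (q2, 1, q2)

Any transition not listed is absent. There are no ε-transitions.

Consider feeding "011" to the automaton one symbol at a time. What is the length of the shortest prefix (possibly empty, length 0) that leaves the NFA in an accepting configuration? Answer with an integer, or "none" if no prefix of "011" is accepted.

Start in {q0}.
Read '0': q0→∅; now ∅.
The set is empty and remains empty for the remaining 2 symbols.
No reachable set along the way intersects F.

none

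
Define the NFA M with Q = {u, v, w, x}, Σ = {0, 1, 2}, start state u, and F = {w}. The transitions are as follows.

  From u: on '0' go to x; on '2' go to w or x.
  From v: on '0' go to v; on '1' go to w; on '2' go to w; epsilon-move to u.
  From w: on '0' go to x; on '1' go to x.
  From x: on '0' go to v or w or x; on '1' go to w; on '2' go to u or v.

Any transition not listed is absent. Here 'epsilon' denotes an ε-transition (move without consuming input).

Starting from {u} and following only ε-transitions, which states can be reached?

{u}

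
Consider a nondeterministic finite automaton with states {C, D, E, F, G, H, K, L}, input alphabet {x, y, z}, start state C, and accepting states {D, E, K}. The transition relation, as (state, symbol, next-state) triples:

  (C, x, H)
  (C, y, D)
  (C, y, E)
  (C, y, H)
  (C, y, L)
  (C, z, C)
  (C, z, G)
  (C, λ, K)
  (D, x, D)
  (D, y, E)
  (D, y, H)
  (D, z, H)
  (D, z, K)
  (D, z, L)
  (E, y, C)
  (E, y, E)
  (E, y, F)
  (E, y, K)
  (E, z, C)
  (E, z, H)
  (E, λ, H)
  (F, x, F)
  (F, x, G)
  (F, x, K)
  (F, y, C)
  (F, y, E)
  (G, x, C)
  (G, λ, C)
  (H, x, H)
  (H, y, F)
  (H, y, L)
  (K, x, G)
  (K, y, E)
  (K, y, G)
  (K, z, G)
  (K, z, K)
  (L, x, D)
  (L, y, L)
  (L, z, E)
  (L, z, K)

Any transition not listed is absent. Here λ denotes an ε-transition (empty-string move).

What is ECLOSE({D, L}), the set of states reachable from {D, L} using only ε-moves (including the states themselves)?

Begin with {D, L}.
No ε-moves leave this set, so the closure equals the set itself.

{D, L}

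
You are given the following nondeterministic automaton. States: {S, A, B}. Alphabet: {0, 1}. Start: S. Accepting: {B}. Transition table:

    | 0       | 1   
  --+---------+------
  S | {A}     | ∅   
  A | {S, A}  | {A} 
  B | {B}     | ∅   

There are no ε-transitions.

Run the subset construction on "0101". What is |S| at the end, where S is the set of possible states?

Start in {S}.
Read '0': S→{A}; now {A}.
Read '1': A→{A}; now {A}.
Read '0': A→{S, A}; now {S, A}.
Read '1': S→∅, A→{A}; now {A}.
That set has 1 state.

1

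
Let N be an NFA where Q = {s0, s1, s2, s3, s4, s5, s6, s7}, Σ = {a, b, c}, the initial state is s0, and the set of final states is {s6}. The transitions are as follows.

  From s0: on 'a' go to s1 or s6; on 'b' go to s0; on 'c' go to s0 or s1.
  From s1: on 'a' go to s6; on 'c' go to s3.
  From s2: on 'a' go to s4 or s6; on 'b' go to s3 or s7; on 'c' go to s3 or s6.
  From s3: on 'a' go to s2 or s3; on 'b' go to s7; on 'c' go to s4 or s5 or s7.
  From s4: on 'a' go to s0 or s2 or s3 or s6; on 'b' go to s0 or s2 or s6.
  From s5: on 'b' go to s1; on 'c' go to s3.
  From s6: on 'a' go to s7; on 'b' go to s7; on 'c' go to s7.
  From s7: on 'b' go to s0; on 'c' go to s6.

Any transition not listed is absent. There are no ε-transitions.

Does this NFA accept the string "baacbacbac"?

No

Start in {s0}.
Read 'b': {s0} → {s0}.
Read 'a': {s0} → {s1, s6}.
Read 'a': {s1, s6} → {s6, s7}.
Read 'c': {s6, s7} → {s6, s7}.
Read 'b': {s6, s7} → {s0, s7}.
Read 'a': {s0, s7} → {s1, s6}.
Read 'c': {s1, s6} → {s3, s7}.
Read 'b': {s3, s7} → {s0, s7}.
Read 'a': {s0, s7} → {s1, s6}.
Read 'c': {s1, s6} → {s3, s7}.
The final set {s3, s7} contains no accepting state.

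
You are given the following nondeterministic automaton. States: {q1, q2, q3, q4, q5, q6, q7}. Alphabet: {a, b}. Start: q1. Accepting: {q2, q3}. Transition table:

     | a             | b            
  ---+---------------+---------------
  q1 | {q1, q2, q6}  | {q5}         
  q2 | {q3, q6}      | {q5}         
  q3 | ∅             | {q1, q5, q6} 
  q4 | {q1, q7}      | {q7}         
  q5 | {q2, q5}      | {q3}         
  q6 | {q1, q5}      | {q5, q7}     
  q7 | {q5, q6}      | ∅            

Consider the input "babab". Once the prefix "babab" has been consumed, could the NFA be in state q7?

No

Start in {q1}.
Read 'b': {q1} → {q5}.
Read 'a': {q5} → {q2, q5}.
Read 'b': {q2, q5} → {q3, q5}.
Read 'a': {q3, q5} → {q2, q5}.
Read 'b': {q2, q5} → {q3, q5}.
State q7 is not in {q3, q5}.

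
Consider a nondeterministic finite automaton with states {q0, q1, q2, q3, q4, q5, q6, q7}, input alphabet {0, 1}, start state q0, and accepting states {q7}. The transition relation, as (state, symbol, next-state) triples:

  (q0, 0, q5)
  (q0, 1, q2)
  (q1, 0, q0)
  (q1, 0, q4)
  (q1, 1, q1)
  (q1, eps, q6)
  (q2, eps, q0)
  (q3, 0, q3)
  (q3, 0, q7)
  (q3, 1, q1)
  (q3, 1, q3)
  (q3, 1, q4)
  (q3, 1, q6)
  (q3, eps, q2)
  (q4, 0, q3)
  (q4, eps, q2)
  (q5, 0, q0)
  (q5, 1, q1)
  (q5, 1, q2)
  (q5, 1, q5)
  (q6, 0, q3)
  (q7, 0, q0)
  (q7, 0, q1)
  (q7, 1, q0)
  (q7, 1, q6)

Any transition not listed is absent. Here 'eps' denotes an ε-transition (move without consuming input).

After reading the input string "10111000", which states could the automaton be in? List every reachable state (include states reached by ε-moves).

Start in {q0}.
Read '1': {q0} → {q0, q2}.
Read '0': {q0, q2} → {q5}.
Read '1': {q5} → {q0, q1, q2, q5, q6}.
Read '1': {q0, q1, q2, q5, q6} → {q0, q1, q2, q5, q6}.
Read '1': {q0, q1, q2, q5, q6} → {q0, q1, q2, q5, q6}.
Read '0': {q0, q1, q2, q5, q6} → {q0, q2, q3, q4, q5}.
Read '0': {q0, q2, q3, q4, q5} → {q0, q2, q3, q5, q7}.
Read '0': {q0, q2, q3, q5, q7} → {q0, q1, q2, q3, q5, q6, q7}.

{q0, q1, q2, q3, q5, q6, q7}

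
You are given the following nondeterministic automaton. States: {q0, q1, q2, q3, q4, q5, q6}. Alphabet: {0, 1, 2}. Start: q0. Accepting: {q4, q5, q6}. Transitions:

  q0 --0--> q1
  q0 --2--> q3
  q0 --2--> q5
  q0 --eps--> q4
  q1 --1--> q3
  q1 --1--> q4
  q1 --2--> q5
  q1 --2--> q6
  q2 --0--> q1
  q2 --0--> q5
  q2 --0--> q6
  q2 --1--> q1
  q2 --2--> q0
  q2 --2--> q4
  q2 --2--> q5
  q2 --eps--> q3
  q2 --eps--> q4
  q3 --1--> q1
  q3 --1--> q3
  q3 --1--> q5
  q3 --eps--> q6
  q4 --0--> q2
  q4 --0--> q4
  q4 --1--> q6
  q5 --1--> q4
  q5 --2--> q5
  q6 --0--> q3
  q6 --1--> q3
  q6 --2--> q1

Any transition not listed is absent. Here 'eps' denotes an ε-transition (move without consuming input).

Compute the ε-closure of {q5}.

{q5}

Begin with {q5}.
No ε-moves leave this set, so the closure equals the set itself.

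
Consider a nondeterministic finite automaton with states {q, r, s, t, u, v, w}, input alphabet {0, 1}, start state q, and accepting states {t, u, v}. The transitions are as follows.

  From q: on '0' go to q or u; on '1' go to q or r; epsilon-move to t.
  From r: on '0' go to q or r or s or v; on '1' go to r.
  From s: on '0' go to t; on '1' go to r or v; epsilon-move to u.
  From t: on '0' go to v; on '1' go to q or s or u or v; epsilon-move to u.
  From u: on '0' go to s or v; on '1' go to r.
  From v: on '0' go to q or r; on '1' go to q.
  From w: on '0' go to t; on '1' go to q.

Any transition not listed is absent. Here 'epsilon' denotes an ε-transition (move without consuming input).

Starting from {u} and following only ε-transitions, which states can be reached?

Begin with {u}.
No ε-moves leave this set, so the closure equals the set itself.

{u}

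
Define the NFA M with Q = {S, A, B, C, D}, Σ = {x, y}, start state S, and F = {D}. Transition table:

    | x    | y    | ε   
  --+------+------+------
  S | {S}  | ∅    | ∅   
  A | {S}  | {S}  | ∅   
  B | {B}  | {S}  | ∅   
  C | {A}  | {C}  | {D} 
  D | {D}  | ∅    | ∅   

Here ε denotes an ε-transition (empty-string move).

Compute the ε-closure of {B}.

Begin with {B}.
No ε-moves leave this set, so the closure equals the set itself.

{B}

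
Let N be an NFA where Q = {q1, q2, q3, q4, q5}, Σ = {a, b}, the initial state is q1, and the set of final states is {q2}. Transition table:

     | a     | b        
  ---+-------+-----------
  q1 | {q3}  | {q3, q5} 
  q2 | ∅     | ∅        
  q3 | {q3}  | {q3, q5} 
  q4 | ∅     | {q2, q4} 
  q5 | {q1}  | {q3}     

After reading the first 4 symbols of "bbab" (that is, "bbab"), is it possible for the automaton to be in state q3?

Start in {q1}.
Read 'b': {q1} → {q3, q5}.
Read 'b': {q3, q5} → {q3, q5}.
Read 'a': {q3, q5} → {q1, q3}.
Read 'b': {q1, q3} → {q3, q5}.
State q3 is in {q3, q5}.

Yes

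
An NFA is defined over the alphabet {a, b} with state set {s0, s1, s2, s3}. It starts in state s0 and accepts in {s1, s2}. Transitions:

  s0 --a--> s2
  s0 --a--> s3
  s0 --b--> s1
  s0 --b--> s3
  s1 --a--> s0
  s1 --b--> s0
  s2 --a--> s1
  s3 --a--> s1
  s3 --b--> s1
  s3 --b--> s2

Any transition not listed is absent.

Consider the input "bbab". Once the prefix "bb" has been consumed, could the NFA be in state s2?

Yes

Start in {s0}.
Read 'b': {s0} → {s1, s3}.
Read 'b': {s1, s3} → {s0, s1, s2}.
State s2 is in {s0, s1, s2}.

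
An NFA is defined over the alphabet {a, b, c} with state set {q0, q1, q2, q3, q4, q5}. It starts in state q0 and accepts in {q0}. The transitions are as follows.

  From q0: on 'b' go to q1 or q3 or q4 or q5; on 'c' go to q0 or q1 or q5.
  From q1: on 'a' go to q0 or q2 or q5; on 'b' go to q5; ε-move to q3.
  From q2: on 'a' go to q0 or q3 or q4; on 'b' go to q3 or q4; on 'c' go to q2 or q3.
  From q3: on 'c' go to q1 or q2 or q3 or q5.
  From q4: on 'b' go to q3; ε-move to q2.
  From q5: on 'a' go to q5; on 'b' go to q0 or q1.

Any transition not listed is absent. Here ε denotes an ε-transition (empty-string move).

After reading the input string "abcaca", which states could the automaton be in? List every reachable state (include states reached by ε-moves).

∅

Start in {q0}.
Read 'a': {q0} → ∅.
The set is empty and remains empty for the remaining 5 symbols.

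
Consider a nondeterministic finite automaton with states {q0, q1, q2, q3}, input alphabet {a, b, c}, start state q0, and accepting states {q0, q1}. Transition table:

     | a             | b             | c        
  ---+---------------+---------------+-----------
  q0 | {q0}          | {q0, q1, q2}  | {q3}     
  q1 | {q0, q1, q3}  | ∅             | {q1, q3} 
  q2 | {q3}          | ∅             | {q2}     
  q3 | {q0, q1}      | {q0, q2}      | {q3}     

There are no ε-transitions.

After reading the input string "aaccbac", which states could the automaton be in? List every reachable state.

Start in {q0}.
Read 'a': q0→{q0}; now {q0}.
Read 'a': q0→{q0}; now {q0}.
Read 'c': q0→{q3}; now {q3}.
Read 'c': q3→{q3}; now {q3}.
Read 'b': q3→{q0, q2}; now {q0, q2}.
Read 'a': q0→{q0}, q2→{q3}; now {q0, q3}.
Read 'c': q0→{q3}, q3→{q3}; now {q3}.

{q3}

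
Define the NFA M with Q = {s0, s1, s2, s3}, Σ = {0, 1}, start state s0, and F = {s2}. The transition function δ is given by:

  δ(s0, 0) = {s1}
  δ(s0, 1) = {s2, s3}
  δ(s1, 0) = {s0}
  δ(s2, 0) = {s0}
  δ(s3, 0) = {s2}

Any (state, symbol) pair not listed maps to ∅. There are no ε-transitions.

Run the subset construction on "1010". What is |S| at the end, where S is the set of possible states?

2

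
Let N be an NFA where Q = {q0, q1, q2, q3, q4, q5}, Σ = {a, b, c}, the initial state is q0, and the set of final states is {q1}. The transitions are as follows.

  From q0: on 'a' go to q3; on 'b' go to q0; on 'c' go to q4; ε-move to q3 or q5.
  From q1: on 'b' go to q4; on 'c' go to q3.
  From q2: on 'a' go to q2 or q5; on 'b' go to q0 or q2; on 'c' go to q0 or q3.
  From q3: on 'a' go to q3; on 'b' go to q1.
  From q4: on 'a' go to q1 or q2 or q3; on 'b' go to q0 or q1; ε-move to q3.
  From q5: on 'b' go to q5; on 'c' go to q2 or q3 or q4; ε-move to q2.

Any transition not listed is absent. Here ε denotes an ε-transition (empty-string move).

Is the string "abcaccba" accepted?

No

Start: ε-closure({q0}) = {q0, q2, q3, q5}.
Read 'a': {q0, q2, q3, q5} → {q2, q3, q5}.
Read 'b': {q2, q3, q5} → {q0, q1, q2, q3, q5}.
Read 'c': {q0, q1, q2, q3, q5} → {q0, q2, q3, q4, q5}.
Read 'a': {q0, q2, q3, q4, q5} → {q1, q2, q3, q5}.
Read 'c': {q1, q2, q3, q5} → {q0, q2, q3, q4, q5}.
Read 'c': {q0, q2, q3, q4, q5} → {q0, q2, q3, q4, q5}.
Read 'b': {q0, q2, q3, q4, q5} → {q0, q1, q2, q3, q5}.
Read 'a': {q0, q1, q2, q3, q5} → {q2, q3, q5}.
The final set {q2, q3, q5} contains no accepting state.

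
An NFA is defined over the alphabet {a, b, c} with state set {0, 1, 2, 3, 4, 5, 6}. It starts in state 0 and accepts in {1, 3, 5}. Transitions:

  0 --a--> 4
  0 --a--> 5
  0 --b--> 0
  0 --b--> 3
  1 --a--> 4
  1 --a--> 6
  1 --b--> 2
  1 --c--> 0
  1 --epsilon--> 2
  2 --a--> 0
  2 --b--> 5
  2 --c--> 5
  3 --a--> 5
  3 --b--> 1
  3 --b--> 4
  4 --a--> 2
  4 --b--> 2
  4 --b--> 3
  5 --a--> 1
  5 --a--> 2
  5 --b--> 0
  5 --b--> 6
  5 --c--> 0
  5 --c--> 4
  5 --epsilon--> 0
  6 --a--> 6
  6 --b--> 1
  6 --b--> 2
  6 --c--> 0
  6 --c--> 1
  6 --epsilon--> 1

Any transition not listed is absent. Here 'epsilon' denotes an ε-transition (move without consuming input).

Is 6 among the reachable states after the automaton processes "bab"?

Start in {0}.
Read 'b': 0→{0, 3}; now {0, 3}.
Read 'a': 0→{4, 5}, 3→{5}; union {4, 5}; ε-closure = {0, 4, 5}.
Read 'b': 0→{0, 3}, 4→{2, 3}, 5→{0, 6}; union {0, 2, 3, 6}; ε-closure = {0, 1, 2, 3, 6}.
State 6 is in {0, 1, 2, 3, 6}.

Yes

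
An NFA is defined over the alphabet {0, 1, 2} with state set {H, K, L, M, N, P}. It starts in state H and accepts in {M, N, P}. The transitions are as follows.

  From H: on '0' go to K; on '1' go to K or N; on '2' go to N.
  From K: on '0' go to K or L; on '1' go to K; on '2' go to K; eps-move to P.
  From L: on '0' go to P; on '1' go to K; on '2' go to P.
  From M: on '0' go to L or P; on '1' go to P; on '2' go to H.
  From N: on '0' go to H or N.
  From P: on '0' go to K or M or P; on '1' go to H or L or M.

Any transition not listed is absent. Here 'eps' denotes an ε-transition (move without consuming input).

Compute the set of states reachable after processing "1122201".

{H, K, L, M, P}

Start in {H}.
Read '1': H→{K, N}; union {K, N}; ε-closure = {K, N, P}.
Read '1': K→{K}, N→∅, P→{H, L, M}; union {H, K, L, M}; ε-closure = {H, K, L, M, P}.
Read '2': H→{N}, K→{K}, L→{P}, M→{H}, P→∅; now {H, K, N, P}.
Read '2': H→{N}, K→{K}, N→∅, P→∅; union {K, N}; ε-closure = {K, N, P}.
Read '2': K→{K}, N→∅, P→∅; union {K}; ε-closure = {K, P}.
Read '0': K→{K, L}, P→{K, M, P}; now {K, L, M, P}.
Read '1': K→{K}, L→{K}, M→{P}, P→{H, L, M}; now {H, K, L, M, P}.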